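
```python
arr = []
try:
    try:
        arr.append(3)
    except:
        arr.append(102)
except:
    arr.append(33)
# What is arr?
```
[3]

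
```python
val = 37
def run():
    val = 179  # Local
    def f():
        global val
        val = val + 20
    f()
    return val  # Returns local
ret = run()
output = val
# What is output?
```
57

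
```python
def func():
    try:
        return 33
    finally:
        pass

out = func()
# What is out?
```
33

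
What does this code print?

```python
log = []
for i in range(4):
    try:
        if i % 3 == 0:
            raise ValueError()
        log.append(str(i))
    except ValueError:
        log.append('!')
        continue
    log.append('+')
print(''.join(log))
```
!1+2+!

continue in except skips rest of loop body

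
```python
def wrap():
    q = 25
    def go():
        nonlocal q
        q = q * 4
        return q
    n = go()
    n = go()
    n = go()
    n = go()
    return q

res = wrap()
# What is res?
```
6400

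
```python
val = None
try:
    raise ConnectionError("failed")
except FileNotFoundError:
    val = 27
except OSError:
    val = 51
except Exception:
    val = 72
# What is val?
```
51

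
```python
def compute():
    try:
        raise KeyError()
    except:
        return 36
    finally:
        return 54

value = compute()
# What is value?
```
54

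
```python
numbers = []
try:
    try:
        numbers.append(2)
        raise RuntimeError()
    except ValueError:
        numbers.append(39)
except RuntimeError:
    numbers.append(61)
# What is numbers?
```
[2, 61]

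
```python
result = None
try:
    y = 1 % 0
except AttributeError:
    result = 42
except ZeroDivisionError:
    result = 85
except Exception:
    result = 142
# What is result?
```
85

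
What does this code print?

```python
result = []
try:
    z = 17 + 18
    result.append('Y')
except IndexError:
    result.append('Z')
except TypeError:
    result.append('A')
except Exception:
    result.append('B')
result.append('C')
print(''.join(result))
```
YC

No exception, try block completes normally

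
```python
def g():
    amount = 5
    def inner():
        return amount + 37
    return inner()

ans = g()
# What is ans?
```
42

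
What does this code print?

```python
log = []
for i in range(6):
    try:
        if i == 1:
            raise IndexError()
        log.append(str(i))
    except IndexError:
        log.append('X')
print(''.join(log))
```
0X2345

Exception on i=1 caught, loop continues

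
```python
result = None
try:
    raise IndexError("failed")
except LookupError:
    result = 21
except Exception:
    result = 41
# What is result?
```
21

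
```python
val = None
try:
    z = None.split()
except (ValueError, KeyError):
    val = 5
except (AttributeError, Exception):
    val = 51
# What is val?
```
51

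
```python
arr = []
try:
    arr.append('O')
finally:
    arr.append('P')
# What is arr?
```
['O', 'P']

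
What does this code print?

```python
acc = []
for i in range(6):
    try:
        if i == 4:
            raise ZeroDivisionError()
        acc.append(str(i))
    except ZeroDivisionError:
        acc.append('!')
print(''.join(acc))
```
0123!5

Exception on i=4 caught, loop continues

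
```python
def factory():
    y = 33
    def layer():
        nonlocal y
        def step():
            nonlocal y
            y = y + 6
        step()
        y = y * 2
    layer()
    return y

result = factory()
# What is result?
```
78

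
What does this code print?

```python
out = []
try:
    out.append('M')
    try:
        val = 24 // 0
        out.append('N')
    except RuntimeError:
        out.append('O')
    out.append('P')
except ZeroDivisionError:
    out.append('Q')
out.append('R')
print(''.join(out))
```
MQR

Inner handler doesn't match, propagates to outer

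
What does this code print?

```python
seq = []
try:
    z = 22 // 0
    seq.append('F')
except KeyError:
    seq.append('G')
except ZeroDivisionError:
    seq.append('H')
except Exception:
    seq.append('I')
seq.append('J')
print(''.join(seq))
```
HJ

ZeroDivisionError matches before generic Exception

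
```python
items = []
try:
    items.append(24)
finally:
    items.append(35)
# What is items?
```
[24, 35]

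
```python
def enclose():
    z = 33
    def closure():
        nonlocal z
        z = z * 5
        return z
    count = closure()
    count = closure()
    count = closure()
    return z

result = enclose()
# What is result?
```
4125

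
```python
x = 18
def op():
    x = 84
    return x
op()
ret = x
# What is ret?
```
18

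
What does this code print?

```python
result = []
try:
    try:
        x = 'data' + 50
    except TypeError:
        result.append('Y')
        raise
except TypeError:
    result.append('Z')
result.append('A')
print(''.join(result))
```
YZA

raise without argument re-raises current exception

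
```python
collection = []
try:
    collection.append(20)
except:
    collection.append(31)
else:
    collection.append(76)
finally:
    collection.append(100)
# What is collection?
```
[20, 76, 100]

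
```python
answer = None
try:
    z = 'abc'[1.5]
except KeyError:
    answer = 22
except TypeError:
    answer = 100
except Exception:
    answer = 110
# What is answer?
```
100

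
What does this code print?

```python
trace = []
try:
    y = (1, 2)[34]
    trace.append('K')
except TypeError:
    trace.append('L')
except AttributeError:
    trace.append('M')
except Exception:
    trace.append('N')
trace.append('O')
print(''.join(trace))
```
NO

IndexError not specifically caught, falls to Exception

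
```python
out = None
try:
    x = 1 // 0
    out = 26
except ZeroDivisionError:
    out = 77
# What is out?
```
77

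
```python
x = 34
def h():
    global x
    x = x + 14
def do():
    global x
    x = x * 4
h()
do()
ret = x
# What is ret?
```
192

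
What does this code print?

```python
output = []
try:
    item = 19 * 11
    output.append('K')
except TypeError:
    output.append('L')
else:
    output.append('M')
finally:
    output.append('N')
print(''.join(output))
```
KMN

else runs before finally when no exception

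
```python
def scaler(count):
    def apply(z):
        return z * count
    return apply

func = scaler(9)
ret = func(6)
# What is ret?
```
54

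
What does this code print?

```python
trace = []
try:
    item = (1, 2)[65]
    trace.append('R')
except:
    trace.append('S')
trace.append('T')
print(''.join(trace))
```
ST

Exception raised in try, caught by bare except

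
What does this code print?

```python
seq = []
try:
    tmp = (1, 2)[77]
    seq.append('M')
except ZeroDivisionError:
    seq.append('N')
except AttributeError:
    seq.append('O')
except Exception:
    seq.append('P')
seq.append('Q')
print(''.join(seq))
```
PQ

IndexError not specifically caught, falls to Exception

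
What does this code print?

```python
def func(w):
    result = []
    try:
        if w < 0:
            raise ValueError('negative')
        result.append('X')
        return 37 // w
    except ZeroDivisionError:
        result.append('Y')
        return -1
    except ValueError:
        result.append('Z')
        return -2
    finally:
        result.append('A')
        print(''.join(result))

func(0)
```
XYA

w=0 causes ZeroDivisionError, caught, finally prints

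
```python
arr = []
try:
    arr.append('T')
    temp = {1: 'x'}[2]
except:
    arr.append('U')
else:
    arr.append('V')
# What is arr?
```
['T', 'U']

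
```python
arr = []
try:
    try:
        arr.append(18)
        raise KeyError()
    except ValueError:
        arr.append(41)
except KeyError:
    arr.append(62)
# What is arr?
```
[18, 62]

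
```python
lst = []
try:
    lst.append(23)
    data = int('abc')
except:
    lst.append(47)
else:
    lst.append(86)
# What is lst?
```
[23, 47]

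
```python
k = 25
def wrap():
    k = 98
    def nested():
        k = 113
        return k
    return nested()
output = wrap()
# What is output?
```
113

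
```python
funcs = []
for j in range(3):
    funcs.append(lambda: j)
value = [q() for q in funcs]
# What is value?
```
[2, 2, 2]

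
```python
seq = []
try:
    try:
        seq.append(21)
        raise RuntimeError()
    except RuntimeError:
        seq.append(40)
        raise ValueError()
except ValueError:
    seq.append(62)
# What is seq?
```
[21, 40, 62]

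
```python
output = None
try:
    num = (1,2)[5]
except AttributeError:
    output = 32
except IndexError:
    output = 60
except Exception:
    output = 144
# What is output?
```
60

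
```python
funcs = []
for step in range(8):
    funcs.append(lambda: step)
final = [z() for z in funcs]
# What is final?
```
[7, 7, 7, 7, 7, 7, 7, 7]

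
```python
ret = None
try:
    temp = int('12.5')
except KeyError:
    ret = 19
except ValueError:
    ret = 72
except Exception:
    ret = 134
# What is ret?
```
72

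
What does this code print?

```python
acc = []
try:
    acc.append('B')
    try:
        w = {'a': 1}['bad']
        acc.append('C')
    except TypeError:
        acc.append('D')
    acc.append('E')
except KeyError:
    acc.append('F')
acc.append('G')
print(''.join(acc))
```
BFG

Inner handler doesn't match, propagates to outer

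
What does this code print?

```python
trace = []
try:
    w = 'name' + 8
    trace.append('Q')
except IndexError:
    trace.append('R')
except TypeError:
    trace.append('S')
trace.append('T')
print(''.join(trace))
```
ST

TypeError is caught by its specific handler, not IndexError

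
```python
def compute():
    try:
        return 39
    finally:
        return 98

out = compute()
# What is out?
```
98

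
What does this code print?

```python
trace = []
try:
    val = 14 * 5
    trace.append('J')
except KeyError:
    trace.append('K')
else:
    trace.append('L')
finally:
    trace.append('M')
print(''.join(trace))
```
JLM

else runs before finally when no exception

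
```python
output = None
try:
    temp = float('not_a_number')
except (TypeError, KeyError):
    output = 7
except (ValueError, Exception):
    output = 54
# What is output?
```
54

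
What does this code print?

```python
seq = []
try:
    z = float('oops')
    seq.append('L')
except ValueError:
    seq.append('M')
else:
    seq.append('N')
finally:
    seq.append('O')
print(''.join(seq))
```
MO

Exception: except runs, else skipped, finally runs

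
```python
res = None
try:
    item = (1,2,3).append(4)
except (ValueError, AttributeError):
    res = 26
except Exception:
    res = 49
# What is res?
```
26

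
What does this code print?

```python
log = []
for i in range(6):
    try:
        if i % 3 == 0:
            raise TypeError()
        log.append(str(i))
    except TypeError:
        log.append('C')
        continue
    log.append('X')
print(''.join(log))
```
C1X2XC4X5X

continue in except skips rest of loop body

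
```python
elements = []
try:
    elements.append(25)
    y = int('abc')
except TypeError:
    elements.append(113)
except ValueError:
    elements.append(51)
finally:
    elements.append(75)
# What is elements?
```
[25, 51, 75]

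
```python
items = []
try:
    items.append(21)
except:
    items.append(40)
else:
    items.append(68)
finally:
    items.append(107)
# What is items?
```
[21, 68, 107]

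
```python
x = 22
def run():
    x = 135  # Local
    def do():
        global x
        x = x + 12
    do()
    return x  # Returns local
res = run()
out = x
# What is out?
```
34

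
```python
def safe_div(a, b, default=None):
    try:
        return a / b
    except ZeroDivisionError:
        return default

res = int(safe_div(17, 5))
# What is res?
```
3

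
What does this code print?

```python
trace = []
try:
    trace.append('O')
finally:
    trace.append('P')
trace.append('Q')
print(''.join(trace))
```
OPQ

try/finally without except, no exception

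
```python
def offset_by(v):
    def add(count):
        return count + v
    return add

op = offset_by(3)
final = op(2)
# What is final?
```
5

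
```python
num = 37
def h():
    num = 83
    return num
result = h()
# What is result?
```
83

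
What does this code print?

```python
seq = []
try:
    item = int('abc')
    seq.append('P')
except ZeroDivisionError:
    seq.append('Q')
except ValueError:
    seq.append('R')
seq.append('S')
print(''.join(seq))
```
RS

ValueError is caught by its specific handler, not ZeroDivisionError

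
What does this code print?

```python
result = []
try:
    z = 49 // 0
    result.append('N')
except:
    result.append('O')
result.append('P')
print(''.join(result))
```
OP

Exception raised in try, caught by bare except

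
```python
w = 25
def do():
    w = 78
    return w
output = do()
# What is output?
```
78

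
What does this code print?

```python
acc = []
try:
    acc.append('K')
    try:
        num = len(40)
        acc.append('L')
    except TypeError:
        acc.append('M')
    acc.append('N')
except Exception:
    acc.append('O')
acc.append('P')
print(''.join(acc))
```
KMNP

Inner exception caught by inner handler, outer continues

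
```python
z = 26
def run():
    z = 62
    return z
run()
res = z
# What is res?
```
26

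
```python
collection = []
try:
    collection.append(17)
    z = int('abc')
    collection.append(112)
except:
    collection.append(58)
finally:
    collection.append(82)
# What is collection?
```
[17, 58, 82]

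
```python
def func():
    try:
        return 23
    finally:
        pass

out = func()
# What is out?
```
23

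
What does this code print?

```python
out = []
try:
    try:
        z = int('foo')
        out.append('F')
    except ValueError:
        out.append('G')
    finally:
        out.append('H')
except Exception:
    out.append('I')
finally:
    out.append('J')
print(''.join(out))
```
GHJ

Both finally blocks run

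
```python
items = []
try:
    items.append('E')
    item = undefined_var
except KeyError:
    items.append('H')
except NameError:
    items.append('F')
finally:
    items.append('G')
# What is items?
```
['E', 'F', 'G']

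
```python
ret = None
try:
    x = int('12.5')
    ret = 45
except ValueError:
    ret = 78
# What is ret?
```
78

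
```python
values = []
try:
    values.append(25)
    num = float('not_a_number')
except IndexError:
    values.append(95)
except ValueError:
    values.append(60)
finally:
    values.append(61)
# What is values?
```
[25, 60, 61]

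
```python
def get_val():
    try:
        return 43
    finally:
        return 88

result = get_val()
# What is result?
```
88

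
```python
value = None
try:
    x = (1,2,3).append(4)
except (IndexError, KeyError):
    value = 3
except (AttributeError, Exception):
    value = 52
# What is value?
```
52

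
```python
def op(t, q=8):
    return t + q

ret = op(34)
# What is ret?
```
42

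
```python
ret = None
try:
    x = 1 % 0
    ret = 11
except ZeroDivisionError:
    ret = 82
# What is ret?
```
82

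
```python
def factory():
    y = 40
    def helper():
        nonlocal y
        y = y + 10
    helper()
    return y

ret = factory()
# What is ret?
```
50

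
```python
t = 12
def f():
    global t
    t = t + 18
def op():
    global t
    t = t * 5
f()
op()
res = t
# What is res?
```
150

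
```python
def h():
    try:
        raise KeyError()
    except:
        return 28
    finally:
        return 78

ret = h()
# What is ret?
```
78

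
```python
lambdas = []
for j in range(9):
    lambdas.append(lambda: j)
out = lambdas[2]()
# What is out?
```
8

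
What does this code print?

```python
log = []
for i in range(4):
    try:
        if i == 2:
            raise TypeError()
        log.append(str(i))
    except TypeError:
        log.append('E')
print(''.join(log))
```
01E3

Exception on i=2 caught, loop continues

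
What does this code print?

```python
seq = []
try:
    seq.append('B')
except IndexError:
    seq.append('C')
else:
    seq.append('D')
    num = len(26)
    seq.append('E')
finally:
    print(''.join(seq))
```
BD

Try succeeds, else appends 'D', TypeError in else is uncaught, finally prints before exception propagates ('E' never appended)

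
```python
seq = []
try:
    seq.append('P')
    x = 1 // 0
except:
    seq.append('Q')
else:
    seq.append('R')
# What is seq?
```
['P', 'Q']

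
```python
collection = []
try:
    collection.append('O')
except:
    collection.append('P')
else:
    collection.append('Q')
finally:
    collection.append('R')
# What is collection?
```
['O', 'Q', 'R']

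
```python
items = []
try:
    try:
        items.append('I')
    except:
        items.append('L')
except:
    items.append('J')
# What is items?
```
['I']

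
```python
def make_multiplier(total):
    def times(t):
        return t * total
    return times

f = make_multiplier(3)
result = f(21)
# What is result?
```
63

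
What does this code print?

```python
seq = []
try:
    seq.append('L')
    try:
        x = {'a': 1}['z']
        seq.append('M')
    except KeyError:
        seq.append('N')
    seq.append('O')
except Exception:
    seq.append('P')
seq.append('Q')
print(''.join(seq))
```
LNOQ

Inner exception caught by inner handler, outer continues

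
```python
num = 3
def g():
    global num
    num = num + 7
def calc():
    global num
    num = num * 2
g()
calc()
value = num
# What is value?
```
20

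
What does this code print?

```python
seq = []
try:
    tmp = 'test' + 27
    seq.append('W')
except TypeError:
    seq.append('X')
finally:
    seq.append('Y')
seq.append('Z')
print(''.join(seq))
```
XYZ

finally always runs, even after exception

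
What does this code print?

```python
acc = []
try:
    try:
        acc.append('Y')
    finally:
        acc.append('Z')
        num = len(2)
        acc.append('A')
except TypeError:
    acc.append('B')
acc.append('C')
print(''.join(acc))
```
YZBC

Exception in inner finally caught by outer except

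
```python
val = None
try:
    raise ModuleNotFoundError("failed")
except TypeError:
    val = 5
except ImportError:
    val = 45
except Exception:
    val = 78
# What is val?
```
45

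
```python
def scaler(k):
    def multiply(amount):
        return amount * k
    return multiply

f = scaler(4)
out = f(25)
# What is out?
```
100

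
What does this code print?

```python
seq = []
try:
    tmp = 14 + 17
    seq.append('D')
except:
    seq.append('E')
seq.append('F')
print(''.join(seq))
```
DF

No exception, try block completes normally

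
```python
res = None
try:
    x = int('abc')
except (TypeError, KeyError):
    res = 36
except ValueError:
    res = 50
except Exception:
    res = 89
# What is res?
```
50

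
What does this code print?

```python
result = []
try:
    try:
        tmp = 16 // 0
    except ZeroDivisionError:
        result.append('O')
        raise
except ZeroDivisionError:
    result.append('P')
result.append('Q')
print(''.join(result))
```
OPQ

raise without argument re-raises current exception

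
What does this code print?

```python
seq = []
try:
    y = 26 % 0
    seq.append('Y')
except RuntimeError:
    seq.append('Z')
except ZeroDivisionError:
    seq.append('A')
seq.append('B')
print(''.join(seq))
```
AB

ZeroDivisionError is caught by its specific handler, not RuntimeError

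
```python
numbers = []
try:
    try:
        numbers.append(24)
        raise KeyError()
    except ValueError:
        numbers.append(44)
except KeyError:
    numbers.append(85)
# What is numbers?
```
[24, 85]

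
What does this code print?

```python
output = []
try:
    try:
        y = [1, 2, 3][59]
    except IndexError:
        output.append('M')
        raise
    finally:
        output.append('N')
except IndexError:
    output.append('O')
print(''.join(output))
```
MNO

finally runs before re-raised exception propagates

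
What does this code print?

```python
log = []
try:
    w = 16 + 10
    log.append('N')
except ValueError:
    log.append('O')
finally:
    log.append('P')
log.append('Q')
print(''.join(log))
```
NPQ

finally runs after normal execution too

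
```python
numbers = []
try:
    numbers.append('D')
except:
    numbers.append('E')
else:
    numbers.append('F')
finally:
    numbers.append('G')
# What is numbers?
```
['D', 'F', 'G']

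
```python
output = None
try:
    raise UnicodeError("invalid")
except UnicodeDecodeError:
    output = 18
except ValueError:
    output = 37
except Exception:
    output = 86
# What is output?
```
37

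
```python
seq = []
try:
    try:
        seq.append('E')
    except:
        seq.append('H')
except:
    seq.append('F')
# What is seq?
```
['E']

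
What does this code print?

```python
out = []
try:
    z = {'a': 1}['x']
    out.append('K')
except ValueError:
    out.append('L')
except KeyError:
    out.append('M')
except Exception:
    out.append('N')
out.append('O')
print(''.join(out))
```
MO

KeyError matches before generic Exception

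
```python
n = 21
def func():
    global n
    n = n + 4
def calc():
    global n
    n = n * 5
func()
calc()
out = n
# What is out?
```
125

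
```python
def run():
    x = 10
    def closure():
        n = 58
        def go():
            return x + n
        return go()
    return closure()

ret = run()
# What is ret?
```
68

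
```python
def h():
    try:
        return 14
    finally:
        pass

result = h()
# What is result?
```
14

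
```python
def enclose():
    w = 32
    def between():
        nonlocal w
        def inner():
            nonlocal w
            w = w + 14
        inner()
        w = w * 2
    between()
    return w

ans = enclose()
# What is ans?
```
92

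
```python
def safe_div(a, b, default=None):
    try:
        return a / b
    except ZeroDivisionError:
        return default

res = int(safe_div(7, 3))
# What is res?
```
2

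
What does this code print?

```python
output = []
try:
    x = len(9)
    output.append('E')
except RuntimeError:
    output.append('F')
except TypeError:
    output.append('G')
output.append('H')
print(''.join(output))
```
GH

TypeError is caught by its specific handler, not RuntimeError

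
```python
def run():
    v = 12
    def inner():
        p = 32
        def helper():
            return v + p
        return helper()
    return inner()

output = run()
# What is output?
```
44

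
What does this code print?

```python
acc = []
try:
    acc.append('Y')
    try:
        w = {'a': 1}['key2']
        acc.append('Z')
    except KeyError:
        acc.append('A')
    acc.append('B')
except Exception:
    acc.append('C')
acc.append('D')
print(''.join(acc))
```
YABD

Inner exception caught by inner handler, outer continues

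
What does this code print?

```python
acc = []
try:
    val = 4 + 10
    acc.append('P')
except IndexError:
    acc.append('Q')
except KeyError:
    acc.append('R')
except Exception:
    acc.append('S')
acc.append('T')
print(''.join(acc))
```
PT

No exception, try block completes normally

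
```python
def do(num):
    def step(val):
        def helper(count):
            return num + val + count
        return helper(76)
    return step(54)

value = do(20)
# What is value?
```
150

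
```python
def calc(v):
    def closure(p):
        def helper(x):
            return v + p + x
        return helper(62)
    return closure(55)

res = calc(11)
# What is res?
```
128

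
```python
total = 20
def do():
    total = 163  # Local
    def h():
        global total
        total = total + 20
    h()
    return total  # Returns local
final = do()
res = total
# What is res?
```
40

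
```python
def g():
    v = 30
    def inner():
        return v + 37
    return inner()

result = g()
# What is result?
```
67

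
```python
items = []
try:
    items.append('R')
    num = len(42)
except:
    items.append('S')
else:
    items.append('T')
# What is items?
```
['R', 'S']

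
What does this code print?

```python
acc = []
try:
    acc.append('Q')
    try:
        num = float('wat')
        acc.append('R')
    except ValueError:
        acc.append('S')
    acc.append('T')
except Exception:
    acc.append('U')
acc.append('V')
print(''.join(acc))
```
QSTV

Inner exception caught by inner handler, outer continues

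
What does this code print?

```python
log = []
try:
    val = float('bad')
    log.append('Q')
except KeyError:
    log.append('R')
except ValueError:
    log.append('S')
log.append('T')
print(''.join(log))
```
ST

ValueError is caught by its specific handler, not KeyError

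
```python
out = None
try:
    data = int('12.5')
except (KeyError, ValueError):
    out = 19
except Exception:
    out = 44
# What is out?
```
19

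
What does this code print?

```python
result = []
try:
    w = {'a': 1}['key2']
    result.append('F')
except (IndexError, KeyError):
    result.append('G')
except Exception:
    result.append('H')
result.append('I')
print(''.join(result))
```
GI

KeyError matches tuple containing it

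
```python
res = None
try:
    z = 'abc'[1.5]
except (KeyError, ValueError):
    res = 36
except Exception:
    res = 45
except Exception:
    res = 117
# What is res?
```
45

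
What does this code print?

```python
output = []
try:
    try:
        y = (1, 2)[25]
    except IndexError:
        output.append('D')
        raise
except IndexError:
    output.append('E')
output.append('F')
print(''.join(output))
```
DEF

raise without argument re-raises current exception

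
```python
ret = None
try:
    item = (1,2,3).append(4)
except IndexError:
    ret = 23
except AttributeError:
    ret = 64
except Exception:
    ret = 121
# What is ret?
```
64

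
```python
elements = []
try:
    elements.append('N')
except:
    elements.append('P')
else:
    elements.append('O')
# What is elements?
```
['N', 'O']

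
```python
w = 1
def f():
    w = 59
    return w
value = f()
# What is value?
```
59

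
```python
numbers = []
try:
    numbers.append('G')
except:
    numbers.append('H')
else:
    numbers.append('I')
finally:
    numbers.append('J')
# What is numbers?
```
['G', 'I', 'J']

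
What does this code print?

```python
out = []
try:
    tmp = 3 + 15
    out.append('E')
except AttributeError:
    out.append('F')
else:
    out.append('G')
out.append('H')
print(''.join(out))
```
EGH

else block runs when no exception occurs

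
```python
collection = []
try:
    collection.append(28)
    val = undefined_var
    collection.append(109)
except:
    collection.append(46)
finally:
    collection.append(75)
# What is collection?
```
[28, 46, 75]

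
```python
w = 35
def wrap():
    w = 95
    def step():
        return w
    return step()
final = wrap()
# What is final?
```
95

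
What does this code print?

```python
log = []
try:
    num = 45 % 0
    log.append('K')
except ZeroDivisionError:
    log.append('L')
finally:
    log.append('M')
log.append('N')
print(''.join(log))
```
LMN

finally always runs, even after exception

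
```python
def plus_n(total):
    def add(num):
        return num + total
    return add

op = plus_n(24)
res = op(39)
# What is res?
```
63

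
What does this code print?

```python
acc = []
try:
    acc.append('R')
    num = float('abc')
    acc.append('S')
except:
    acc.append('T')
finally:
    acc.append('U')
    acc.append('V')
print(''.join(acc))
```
RTUV

Code before exception runs, then except, then all of finally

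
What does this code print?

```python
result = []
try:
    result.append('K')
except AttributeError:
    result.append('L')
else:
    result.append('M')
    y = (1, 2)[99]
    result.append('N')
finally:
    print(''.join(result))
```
KM

Try succeeds, else appends 'M', IndexError in else is uncaught, finally prints before exception propagates ('N' never appended)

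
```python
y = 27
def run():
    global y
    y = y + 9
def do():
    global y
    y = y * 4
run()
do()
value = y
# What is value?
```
144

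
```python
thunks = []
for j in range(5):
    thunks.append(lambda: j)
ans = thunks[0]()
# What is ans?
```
4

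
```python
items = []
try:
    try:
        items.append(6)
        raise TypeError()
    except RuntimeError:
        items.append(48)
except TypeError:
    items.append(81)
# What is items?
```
[6, 81]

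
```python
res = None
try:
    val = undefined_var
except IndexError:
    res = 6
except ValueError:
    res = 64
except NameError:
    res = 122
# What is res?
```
122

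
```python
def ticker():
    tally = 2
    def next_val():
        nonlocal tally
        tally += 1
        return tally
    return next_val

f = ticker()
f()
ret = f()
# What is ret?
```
4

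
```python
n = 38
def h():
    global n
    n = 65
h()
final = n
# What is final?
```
65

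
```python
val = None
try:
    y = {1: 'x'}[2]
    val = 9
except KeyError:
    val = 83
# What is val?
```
83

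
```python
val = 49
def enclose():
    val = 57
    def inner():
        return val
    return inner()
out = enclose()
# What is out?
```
57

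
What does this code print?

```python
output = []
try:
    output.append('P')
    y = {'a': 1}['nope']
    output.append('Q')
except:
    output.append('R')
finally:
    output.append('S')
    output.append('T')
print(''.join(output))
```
PRST

Code before exception runs, then except, then all of finally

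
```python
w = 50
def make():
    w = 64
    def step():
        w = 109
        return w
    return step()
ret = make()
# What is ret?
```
109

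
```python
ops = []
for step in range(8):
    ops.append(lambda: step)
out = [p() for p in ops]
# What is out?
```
[7, 7, 7, 7, 7, 7, 7, 7]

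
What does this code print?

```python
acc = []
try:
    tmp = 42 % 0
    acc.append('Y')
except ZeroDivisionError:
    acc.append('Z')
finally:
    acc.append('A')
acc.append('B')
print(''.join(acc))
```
ZAB

finally always runs, even after exception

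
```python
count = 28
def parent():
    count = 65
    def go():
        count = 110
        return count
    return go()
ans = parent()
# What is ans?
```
110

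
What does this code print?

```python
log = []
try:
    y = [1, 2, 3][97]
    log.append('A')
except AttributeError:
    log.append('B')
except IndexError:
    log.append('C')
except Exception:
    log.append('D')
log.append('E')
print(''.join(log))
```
CE

IndexError matches before generic Exception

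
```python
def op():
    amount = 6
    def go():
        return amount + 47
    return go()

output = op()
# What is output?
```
53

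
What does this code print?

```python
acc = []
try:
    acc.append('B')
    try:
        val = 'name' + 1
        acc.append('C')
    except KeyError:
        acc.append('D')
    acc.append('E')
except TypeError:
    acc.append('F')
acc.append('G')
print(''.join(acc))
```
BFG

Inner handler doesn't match, propagates to outer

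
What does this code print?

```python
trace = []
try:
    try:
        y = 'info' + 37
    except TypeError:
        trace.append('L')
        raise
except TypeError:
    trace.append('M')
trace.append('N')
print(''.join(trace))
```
LMN

raise without argument re-raises current exception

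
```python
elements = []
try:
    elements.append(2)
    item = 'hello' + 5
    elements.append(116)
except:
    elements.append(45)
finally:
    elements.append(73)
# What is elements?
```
[2, 45, 73]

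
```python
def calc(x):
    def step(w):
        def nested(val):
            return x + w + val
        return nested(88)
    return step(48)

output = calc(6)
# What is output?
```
142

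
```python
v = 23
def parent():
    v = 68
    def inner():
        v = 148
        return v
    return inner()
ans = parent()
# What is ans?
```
148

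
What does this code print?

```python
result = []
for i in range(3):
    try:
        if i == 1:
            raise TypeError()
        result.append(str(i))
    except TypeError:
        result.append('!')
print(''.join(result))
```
0!2

Exception on i=1 caught, loop continues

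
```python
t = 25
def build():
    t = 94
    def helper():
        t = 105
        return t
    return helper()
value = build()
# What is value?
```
105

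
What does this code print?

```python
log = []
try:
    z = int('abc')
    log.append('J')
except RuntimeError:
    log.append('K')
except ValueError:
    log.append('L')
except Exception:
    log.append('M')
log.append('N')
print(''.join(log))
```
LN

ValueError matches before generic Exception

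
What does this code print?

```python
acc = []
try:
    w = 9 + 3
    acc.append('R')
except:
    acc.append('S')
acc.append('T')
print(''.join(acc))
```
RT

No exception, try block completes normally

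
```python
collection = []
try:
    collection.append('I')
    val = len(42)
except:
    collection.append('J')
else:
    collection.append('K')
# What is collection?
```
['I', 'J']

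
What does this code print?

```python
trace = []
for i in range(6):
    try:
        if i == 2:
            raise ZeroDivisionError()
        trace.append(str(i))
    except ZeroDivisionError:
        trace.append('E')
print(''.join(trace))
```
01E345

Exception on i=2 caught, loop continues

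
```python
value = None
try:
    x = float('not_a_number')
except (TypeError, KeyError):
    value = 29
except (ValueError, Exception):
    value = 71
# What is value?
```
71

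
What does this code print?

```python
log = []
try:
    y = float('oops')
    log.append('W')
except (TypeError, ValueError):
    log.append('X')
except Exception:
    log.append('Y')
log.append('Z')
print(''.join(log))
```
XZ

ValueError matches tuple containing it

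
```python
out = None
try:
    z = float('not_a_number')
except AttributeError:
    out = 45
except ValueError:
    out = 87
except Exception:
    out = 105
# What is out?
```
87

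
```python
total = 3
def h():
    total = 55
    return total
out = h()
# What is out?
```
55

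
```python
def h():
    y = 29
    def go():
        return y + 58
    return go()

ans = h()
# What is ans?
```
87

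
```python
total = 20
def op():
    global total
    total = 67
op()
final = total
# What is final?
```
67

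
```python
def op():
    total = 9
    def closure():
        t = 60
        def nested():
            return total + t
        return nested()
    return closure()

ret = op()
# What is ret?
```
69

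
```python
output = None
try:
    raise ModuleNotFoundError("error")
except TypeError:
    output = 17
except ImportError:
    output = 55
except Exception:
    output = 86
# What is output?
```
55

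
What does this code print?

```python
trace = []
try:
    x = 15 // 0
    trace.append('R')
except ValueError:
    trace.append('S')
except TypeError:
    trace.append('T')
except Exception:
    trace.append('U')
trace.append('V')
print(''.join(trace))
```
UV

ZeroDivisionError not specifically caught, falls to Exception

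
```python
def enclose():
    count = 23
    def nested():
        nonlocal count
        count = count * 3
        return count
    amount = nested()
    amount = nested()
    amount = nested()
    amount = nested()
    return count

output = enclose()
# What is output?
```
1863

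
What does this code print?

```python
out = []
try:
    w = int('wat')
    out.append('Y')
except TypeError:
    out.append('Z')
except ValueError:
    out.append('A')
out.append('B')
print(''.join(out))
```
AB

ValueError is caught by its specific handler, not TypeError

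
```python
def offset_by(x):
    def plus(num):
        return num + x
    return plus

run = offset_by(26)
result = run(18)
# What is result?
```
44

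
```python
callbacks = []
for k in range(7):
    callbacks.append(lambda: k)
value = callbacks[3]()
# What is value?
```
6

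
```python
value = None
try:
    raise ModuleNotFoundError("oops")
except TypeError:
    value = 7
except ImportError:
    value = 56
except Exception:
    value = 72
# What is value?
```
56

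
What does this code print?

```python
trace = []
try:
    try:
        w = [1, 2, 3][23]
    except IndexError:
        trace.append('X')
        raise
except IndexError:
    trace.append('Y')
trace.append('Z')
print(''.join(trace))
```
XYZ

raise without argument re-raises current exception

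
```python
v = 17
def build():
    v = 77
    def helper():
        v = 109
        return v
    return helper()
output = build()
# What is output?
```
109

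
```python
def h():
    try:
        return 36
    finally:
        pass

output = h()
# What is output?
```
36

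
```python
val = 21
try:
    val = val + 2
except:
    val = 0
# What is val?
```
23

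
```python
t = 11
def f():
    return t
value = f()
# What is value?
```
11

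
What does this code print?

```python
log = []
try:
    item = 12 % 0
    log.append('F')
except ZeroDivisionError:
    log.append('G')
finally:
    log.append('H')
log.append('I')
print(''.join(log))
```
GHI

finally always runs, even after exception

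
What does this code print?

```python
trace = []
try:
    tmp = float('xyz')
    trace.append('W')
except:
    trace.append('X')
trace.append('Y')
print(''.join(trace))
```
XY

Exception raised in try, caught by bare except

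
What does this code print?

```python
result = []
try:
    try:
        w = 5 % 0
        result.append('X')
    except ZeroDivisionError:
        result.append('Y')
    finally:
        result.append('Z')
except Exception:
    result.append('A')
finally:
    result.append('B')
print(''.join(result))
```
YZB

Both finally blocks run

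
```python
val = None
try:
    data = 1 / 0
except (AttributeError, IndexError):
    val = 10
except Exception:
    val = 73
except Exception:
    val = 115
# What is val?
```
73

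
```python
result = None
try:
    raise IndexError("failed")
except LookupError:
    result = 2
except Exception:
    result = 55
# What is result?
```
2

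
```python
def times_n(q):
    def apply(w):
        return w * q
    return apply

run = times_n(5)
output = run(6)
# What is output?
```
30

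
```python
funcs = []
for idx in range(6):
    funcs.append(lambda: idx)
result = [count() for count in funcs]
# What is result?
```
[5, 5, 5, 5, 5, 5]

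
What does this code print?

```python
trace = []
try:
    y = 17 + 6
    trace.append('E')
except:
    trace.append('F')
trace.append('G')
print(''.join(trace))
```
EG

No exception, try block completes normally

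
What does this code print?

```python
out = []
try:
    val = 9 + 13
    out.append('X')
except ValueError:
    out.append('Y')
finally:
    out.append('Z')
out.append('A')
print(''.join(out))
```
XZA

finally runs after normal execution too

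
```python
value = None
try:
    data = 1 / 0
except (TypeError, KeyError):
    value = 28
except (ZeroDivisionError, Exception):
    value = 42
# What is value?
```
42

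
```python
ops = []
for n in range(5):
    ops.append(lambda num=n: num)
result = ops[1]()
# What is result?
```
1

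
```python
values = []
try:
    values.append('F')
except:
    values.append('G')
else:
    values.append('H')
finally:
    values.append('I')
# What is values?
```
['F', 'H', 'I']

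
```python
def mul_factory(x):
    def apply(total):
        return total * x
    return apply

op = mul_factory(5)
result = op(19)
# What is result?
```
95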